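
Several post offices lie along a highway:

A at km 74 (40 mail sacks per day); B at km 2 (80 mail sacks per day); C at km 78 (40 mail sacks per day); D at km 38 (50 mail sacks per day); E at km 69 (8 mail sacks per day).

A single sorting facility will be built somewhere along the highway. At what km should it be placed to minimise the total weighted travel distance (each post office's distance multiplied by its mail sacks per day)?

x = 38

For a sum of weighted absolute distances on a line, the optimum is the weighted median (not the mean). Total weight W = 218; half-weight = 109.
Sort by position and accumulate weight:
  km 2 (B, w=80) → cum 80
  km 38 (D, w=50) → cum 130  ≥ 109 → median here
  km 69 (E, w=8) → cum 138
  km 74 (A, w=40) → cum 178
  km 78 (C, w=40) → cum 218
Optimal location: km 38.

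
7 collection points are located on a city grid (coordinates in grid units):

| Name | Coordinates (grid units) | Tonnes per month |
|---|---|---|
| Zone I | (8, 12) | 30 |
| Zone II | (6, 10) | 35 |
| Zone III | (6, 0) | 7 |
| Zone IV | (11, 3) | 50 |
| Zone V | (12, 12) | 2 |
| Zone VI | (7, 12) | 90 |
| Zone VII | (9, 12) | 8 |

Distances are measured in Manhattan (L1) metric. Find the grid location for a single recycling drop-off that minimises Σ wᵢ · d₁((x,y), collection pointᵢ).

Manhattan distance separates: Σwᵢ(|x−xᵢ|+|y−yᵢ|) = Σwᵢ|x−xᵢ| + Σwᵢ|y−yᵢ|, so x and y are optimised independently as 1-D weighted medians.
Total weight W = 222; half = 111.
x-coordinate, sorted with cumulative weight:
  x=6 (Zone II, w=35) cum 35
  x=6 (Zone III, w=7) cum 42
  x=7 (Zone VI, w=90) cum 132  ← median
  x=8 (Zone I, w=30) cum 162
  x=9 (Zone VII, w=8) cum 170
  x=11 (Zone IV, w=50) cum 220
  x=12 (Zone V, w=2) cum 222
⇒ x* = 7
y-coordinate, sorted with cumulative weight:
  y=0 (Zone III, w=7) cum 7
  y=3 (Zone IV, w=50) cum 57
  y=10 (Zone II, w=35) cum 92
  y=12 (Zone I, w=30) cum 122  ← median
  y=12 (Zone V, w=2) cum 124
  y=12 (Zone VI, w=90) cum 214
  y=12 (Zone VII, w=8) cum 222
⇒ y* = 12

(7, 12)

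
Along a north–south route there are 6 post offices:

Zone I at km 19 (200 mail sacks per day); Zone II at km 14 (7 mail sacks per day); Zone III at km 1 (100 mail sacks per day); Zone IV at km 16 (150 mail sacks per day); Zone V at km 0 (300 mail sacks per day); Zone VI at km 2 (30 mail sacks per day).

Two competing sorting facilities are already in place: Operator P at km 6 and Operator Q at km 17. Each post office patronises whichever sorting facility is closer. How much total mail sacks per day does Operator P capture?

The indifferent point is the midpoint (6+17)/2 = 11.5; post offices left of it (closer to Operator P at 6) go to Operator P, those right go to Operator Q.
  Zone V at 0 (w=300) → Operator P
  Zone III at 1 (w=100) → Operator P
  Zone VI at 2 (w=30) → Operator P
  Zone II at 14 (w=7) → Operator Q
  Zone IV at 16 (w=150) → Operator Q
  Zone I at 19 (w=200) → Operator Q
Operator P captures 430; Operator Q captures 357.

430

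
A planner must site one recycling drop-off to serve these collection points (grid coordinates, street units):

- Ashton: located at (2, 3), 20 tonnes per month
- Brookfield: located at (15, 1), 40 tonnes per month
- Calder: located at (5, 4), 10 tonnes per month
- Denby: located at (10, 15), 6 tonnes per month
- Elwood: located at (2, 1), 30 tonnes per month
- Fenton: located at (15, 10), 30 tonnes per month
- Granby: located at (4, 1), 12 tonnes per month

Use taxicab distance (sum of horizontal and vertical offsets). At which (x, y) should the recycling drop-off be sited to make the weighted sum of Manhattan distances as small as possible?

(10, 1)

Manhattan distance separates: Σwᵢ(|x−xᵢ|+|y−yᵢ|) = Σwᵢ|x−xᵢ| + Σwᵢ|y−yᵢ|, so x and y are optimised independently as 1-D weighted medians.
Total weight W = 148; half = 74.
x-coordinate, sorted with cumulative weight:
  x=2 (Ashton, w=20) cum 20
  x=2 (Elwood, w=30) cum 50
  x=4 (Granby, w=12) cum 62
  x=5 (Calder, w=10) cum 72
  x=10 (Denby, w=6) cum 78  ← median
  x=15 (Brookfield, w=40) cum 118
  x=15 (Fenton, w=30) cum 148
⇒ x* = 10
y-coordinate, sorted with cumulative weight:
  y=1 (Brookfield, w=40) cum 40
  y=1 (Elwood, w=30) cum 70
  y=1 (Granby, w=12) cum 82  ← median
  y=3 (Ashton, w=20) cum 102
  y=4 (Calder, w=10) cum 112
  y=10 (Fenton, w=30) cum 142
  y=15 (Denby, w=6) cum 148
⇒ y* = 1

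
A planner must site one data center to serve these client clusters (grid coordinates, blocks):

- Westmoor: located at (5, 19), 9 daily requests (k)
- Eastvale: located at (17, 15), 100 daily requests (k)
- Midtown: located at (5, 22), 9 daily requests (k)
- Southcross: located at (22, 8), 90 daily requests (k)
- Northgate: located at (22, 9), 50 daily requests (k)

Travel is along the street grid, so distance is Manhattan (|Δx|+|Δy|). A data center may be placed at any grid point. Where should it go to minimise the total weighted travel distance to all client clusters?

Manhattan distance separates: Σwᵢ(|x−xᵢ|+|y−yᵢ|) = Σwᵢ|x−xᵢ| + Σwᵢ|y−yᵢ|, so x and y are optimised independently as 1-D weighted medians.
Total weight W = 258; half = 129.
x-coordinate, sorted with cumulative weight:
  x=5 (Westmoor, w=9) cum 9
  x=5 (Midtown, w=9) cum 18
  x=17 (Eastvale, w=100) cum 118
  x=22 (Southcross, w=90) cum 208  ← median
  x=22 (Northgate, w=50) cum 258
⇒ x* = 22
y-coordinate, sorted with cumulative weight:
  y=8 (Southcross, w=90) cum 90
  y=9 (Northgate, w=50) cum 140  ← median
  y=15 (Eastvale, w=100) cum 240
  y=19 (Westmoor, w=9) cum 249
  y=22 (Midtown, w=9) cum 258
⇒ y* = 9

(22, 9)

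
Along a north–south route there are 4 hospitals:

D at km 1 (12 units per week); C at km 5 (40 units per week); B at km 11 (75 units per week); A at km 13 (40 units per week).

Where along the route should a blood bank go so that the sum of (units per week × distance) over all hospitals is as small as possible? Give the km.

x = 11

For a sum of weighted absolute distances on a line, the optimum is the weighted median (not the mean). Total weight W = 167; half-weight = 83.5.
Sort by position and accumulate weight:
  km 1 (D, w=12) → cum 12
  km 5 (C, w=40) → cum 52
  km 11 (B, w=75) → cum 127  ≥ 83.5 → median here
  km 13 (A, w=40) → cum 167
Optimal location: km 11.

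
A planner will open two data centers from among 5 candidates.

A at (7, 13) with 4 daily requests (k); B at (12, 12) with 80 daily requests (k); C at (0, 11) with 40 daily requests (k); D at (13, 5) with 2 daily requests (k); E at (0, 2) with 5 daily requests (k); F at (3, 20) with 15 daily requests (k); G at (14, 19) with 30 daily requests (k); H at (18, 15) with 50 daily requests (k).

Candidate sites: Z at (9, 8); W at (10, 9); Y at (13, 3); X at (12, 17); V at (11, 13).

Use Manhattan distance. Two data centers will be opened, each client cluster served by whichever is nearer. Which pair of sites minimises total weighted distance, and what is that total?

{X, V}, total 1526

Evaluate every pair (each demand assigned to the nearer of the two):
  {X, V}: total = 1526
  {Z, V}: total = 1690
  {Z, X}: total = 1697
  {W, V}: total = 1700
  {W, X}: total = 1707
  {Y, V}: total = 1715
  {Y, X}: total = 1930
  {W, Y}: total = 2372
  {Z, W}: total = 2387
  {Z, Y}: total = 2692
Best pair: {X, V} with total 1526.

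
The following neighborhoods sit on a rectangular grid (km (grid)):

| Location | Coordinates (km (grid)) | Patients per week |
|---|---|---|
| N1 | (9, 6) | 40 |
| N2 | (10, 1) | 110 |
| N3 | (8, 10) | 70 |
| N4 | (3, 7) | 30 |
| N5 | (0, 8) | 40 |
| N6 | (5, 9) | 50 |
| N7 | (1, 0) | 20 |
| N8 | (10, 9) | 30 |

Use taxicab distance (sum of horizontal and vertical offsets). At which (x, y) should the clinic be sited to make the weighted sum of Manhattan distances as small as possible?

(8, 7)

Manhattan distance separates: Σwᵢ(|x−xᵢ|+|y−yᵢ|) = Σwᵢ|x−xᵢ| + Σwᵢ|y−yᵢ|, so x and y are optimised independently as 1-D weighted medians.
Total weight W = 390; half = 195.
x-coordinate, sorted with cumulative weight:
  x=0 (N5, w=40) cum 40
  x=1 (N7, w=20) cum 60
  x=3 (N4, w=30) cum 90
  x=5 (N6, w=50) cum 140
  x=8 (N3, w=70) cum 210  ← median
  x=9 (N1, w=40) cum 250
  x=10 (N2, w=110) cum 360
  x=10 (N8, w=30) cum 390
⇒ x* = 8
y-coordinate, sorted with cumulative weight:
  y=0 (N7, w=20) cum 20
  y=1 (N2, w=110) cum 130
  y=6 (N1, w=40) cum 170
  y=7 (N4, w=30) cum 200  ← median
  y=8 (N5, w=40) cum 240
  y=9 (N6, w=50) cum 290
  y=9 (N8, w=30) cum 320
  y=10 (N3, w=70) cum 390
⇒ y* = 7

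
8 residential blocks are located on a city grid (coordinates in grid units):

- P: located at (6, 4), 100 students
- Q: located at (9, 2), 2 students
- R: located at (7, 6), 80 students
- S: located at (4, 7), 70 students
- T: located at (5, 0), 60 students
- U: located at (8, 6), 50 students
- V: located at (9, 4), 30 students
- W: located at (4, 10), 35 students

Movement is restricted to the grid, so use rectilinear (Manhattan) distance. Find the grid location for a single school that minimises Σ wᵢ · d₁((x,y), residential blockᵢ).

(6, 6)

Manhattan distance separates: Σwᵢ(|x−xᵢ|+|y−yᵢ|) = Σwᵢ|x−xᵢ| + Σwᵢ|y−yᵢ|, so x and y are optimised independently as 1-D weighted medians.
Total weight W = 427; half = 213.5.
x-coordinate, sorted with cumulative weight:
  x=4 (S, w=70) cum 70
  x=4 (W, w=35) cum 105
  x=5 (T, w=60) cum 165
  x=6 (P, w=100) cum 265  ← median
  x=7 (R, w=80) cum 345
  x=8 (U, w=50) cum 395
  x=9 (Q, w=2) cum 397
  x=9 (V, w=30) cum 427
⇒ x* = 6
y-coordinate, sorted with cumulative weight:
  y=0 (T, w=60) cum 60
  y=2 (Q, w=2) cum 62
  y=4 (P, w=100) cum 162
  y=4 (V, w=30) cum 192
  y=6 (R, w=80) cum 272  ← median
  y=6 (U, w=50) cum 322
  y=7 (S, w=70) cum 392
  y=10 (W, w=35) cum 427
⇒ y* = 6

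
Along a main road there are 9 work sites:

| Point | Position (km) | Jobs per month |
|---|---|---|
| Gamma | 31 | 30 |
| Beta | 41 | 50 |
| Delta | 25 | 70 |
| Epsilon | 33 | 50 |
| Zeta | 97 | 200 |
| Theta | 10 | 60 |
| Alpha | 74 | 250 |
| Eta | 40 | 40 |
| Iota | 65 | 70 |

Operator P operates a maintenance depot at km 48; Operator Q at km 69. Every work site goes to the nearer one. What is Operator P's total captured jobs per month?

300

The indifferent point is the midpoint (48+69)/2 = 58.5; work sites left of it (closer to Operator P at 48) go to Operator P, those right go to Operator Q.
  Theta at 10 (w=60) → Operator P
  Delta at 25 (w=70) → Operator P
  Gamma at 31 (w=30) → Operator P
  Epsilon at 33 (w=50) → Operator P
  Eta at 40 (w=40) → Operator P
  Beta at 41 (w=50) → Operator P
  Iota at 65 (w=70) → Operator Q
  Alpha at 74 (w=250) → Operator Q
  Zeta at 97 (w=200) → Operator Q
Operator P captures 300; Operator Q captures 520.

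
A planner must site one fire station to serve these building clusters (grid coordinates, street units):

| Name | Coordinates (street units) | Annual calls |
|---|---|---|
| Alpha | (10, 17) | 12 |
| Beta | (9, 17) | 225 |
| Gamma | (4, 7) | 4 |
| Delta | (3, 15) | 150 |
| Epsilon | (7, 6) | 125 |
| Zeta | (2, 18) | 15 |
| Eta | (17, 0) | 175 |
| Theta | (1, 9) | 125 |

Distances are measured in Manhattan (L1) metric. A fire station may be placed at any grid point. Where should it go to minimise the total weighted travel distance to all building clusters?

(7, 9)

Manhattan distance separates: Σwᵢ(|x−xᵢ|+|y−yᵢ|) = Σwᵢ|x−xᵢ| + Σwᵢ|y−yᵢ|, so x and y are optimised independently as 1-D weighted medians.
Total weight W = 831; half = 415.5.
x-coordinate, sorted with cumulative weight:
  x=1 (Theta, w=125) cum 125
  x=2 (Zeta, w=15) cum 140
  x=3 (Delta, w=150) cum 290
  x=4 (Gamma, w=4) cum 294
  x=7 (Epsilon, w=125) cum 419  ← median
  x=9 (Beta, w=225) cum 644
  x=10 (Alpha, w=12) cum 656
  x=17 (Eta, w=175) cum 831
⇒ x* = 7
y-coordinate, sorted with cumulative weight:
  y=0 (Eta, w=175) cum 175
  y=6 (Epsilon, w=125) cum 300
  y=7 (Gamma, w=4) cum 304
  y=9 (Theta, w=125) cum 429  ← median
  y=15 (Delta, w=150) cum 579
  y=17 (Alpha, w=12) cum 591
  y=17 (Beta, w=225) cum 816
  y=18 (Zeta, w=15) cum 831
⇒ y* = 9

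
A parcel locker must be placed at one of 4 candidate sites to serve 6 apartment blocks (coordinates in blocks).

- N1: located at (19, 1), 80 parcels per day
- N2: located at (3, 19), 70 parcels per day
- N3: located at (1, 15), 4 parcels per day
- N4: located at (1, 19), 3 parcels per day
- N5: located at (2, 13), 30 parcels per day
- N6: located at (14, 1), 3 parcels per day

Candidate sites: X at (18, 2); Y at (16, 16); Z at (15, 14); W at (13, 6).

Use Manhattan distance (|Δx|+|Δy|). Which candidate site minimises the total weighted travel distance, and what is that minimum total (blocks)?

Z, total 3129 blocks

Total weighted distance at each candidate:
  X (18, 2): total = 3447
  Y (16, 16): total = 3239
  Z (15, 14): total = 3129
  W (13, 6): total = 3207
Minimum is at Z with total 3129 blocks.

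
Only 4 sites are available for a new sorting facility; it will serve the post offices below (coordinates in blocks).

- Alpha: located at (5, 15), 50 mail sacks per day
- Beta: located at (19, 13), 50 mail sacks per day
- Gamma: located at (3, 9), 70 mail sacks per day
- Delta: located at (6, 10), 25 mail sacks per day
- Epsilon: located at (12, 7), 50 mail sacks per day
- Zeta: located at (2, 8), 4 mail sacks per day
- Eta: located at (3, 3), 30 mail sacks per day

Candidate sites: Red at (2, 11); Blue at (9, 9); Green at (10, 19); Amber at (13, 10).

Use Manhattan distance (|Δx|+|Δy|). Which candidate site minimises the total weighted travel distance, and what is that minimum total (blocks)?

Total weighted distance at each candidate:
  Red (2, 11): total = 2617
  Blue (9, 9): total = 2362
  Green (10, 19): total = 4181
  Amber (13, 10): total = 2807
Minimum is at Blue with total 2362 blocks.

Blue, total 2362 blocks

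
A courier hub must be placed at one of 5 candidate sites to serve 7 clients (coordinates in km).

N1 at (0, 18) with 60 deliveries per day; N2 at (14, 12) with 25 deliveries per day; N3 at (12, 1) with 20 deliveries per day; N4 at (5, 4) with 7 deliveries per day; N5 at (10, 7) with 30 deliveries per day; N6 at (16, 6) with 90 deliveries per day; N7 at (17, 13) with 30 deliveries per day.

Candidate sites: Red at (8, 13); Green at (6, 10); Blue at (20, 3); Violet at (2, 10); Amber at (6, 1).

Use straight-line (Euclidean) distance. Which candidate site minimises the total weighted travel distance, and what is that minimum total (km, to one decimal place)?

Red, total 2453.9 km

Total weighted distance at each candidate:
  Red (8, 13): total = 2453.9
  Green (6, 10): total = 2526.4
  Blue (20, 3): total = 3126.9
  Violet (2, 10): total = 3140.6
  Amber (6, 1): total = 3274.8
Minimum is at Red with total 2453.9 km.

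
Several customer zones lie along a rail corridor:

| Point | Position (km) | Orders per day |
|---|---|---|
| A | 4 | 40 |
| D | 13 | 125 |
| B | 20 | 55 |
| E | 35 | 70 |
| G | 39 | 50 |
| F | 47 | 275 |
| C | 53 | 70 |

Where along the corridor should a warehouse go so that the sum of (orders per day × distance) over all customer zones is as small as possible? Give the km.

For a sum of weighted absolute distances on a line, the optimum is the weighted median (not the mean). Total weight W = 685; half-weight = 342.5.
Sort by position and accumulate weight:
  km 4 (A, w=40) → cum 40
  km 13 (D, w=125) → cum 165
  km 20 (B, w=55) → cum 220
  km 35 (E, w=70) → cum 290
  km 39 (G, w=50) → cum 340
  km 47 (F, w=275) → cum 615  ≥ 342.5 → median here
  km 53 (C, w=70) → cum 685
Optimal location: km 47.

x = 47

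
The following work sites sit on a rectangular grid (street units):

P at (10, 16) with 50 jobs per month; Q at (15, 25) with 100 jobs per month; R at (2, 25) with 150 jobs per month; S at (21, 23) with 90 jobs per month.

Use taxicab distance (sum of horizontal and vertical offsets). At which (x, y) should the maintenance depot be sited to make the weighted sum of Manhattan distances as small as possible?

(10, 25)

Manhattan distance separates: Σwᵢ(|x−xᵢ|+|y−yᵢ|) = Σwᵢ|x−xᵢ| + Σwᵢ|y−yᵢ|, so x and y are optimised independently as 1-D weighted medians.
Total weight W = 390; half = 195.
x-coordinate, sorted with cumulative weight:
  x=2 (R, w=150) cum 150
  x=10 (P, w=50) cum 200  ← median
  x=15 (Q, w=100) cum 300
  x=21 (S, w=90) cum 390
⇒ x* = 10
y-coordinate, sorted with cumulative weight:
  y=16 (P, w=50) cum 50
  y=23 (S, w=90) cum 140
  y=25 (Q, w=100) cum 240  ← median
  y=25 (R, w=150) cum 390
⇒ y* = 25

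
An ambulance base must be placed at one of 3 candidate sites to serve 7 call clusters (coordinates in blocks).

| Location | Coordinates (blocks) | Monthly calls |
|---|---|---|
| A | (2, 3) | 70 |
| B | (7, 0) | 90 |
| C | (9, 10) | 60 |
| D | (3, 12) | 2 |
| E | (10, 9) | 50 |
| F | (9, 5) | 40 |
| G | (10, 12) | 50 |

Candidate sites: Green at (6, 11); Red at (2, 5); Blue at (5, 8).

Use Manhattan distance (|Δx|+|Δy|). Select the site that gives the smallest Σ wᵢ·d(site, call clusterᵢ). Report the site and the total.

Blue, total 2862 blocks

Total weighted distance at each candidate:
  Green (6, 11): total = 3078
  Red (2, 5): total = 3406
  Blue (5, 8): total = 2862
Minimum is at Blue with total 2862 blocks.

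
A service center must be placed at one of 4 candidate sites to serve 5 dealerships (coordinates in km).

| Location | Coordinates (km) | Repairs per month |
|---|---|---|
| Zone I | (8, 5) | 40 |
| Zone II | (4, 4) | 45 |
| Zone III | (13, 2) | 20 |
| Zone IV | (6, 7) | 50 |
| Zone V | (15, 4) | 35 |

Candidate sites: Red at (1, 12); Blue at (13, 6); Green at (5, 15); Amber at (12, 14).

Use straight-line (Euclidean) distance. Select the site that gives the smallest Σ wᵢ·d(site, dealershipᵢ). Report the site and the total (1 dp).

Blue, total 1151.4 km

Total weighted distance at each candidate:
  Red (1, 12): total = 2010.8
  Blue (13, 6): total = 1151.4
  Green (5, 15): total = 2143.4
  Amber (12, 14): total = 2037.5
Minimum is at Blue with total 1151.4 km.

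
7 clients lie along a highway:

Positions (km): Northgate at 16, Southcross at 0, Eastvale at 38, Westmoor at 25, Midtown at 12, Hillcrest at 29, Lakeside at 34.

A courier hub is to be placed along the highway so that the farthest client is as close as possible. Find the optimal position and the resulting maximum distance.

The 1-center on a line is the midpoint of the two extreme points: leftmost at 0, rightmost at 38.
Optimal location = (0 + 38)/2 = 19; maximum distance = (38 − 0)/2 = 19.

location 19, max distance 19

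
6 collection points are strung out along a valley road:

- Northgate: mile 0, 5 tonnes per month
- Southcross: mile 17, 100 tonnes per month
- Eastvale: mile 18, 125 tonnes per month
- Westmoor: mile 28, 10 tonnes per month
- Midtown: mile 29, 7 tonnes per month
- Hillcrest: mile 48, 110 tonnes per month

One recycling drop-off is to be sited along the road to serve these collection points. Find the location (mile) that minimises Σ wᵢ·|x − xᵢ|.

x = 18

For a sum of weighted absolute distances on a line, the optimum is the weighted median (not the mean). Total weight W = 357; half-weight = 178.5.
Sort by position and accumulate weight:
  mile 0 (Northgate, w=5) → cum 5
  mile 17 (Southcross, w=100) → cum 105
  mile 18 (Eastvale, w=125) → cum 230  ≥ 178.5 → median here
  mile 28 (Westmoor, w=10) → cum 240
  mile 29 (Midtown, w=7) → cum 247
  mile 48 (Hillcrest, w=110) → cum 357
Optimal location: mile 18.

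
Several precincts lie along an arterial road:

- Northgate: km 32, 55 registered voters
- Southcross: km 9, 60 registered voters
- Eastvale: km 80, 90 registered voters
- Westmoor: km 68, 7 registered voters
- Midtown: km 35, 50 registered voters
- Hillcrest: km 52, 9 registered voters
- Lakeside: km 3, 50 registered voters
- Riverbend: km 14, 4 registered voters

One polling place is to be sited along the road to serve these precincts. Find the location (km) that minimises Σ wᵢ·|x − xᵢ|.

For a sum of weighted absolute distances on a line, the optimum is the weighted median (not the mean). Total weight W = 325; half-weight = 162.5.
Sort by position and accumulate weight:
  km 3 (Lakeside, w=50) → cum 50
  km 9 (Southcross, w=60) → cum 110
  km 14 (Riverbend, w=4) → cum 114
  km 32 (Northgate, w=55) → cum 169  ≥ 162.5 → median here
  km 35 (Midtown, w=50) → cum 219
  km 52 (Hillcrest, w=9) → cum 228
  km 68 (Westmoor, w=7) → cum 235
  km 80 (Eastvale, w=90) → cum 325
Optimal location: km 32.

x = 32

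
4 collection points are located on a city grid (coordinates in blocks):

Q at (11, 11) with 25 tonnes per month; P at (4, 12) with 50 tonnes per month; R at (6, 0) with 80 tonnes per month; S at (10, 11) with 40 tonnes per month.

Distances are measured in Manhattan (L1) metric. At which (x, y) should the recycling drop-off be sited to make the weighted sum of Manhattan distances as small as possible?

(6, 11)

Manhattan distance separates: Σwᵢ(|x−xᵢ|+|y−yᵢ|) = Σwᵢ|x−xᵢ| + Σwᵢ|y−yᵢ|, so x and y are optimised independently as 1-D weighted medians.
Total weight W = 195; half = 97.5.
x-coordinate, sorted with cumulative weight:
  x=4 (P, w=50) cum 50
  x=6 (R, w=80) cum 130  ← median
  x=10 (S, w=40) cum 170
  x=11 (Q, w=25) cum 195
⇒ x* = 6
y-coordinate, sorted with cumulative weight:
  y=0 (R, w=80) cum 80
  y=11 (Q, w=25) cum 105  ← median
  y=11 (S, w=40) cum 145
  y=12 (P, w=50) cum 195
⇒ y* = 11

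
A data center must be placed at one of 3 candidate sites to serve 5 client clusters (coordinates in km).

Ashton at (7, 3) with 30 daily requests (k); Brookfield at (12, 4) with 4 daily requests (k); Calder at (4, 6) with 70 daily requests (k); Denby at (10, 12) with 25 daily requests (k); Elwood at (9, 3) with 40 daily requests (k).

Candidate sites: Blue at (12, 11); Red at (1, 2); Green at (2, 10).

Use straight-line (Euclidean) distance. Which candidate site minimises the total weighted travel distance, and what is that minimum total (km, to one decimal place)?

Total weighted distance at each candidate:
  Blue (12, 11): total = 1369.1
  Red (1, 2): total = 1236.0
  Green (2, 10): total = 1219.9
Minimum is at Green with total 1219.9 km.

Green, total 1219.9 km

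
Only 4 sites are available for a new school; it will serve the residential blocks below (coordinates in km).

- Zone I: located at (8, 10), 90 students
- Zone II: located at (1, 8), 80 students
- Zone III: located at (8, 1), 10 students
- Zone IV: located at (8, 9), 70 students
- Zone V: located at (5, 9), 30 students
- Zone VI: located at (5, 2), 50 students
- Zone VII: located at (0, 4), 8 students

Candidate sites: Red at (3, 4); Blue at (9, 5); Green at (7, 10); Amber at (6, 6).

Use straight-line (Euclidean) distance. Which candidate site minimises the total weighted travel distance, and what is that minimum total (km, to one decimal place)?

Green, total 1338.7 km

Total weighted distance at each candidate:
  Red (3, 4): total = 1941.0
  Blue (9, 5): total = 1964.4
  Green (7, 10): total = 1338.7
  Amber (6, 6): total = 1491.2
Minimum is at Green with total 1338.7 km.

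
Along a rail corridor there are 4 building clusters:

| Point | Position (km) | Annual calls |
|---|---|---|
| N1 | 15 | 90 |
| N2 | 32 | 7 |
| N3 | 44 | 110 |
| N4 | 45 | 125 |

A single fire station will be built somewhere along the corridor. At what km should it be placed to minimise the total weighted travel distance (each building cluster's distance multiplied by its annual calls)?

x = 44

For a sum of weighted absolute distances on a line, the optimum is the weighted median (not the mean). Total weight W = 332; half-weight = 166.
Sort by position and accumulate weight:
  km 15 (N1, w=90) → cum 90
  km 32 (N2, w=7) → cum 97
  km 44 (N3, w=110) → cum 207  ≥ 166 → median here
  km 45 (N4, w=125) → cum 332
Optimal location: km 44.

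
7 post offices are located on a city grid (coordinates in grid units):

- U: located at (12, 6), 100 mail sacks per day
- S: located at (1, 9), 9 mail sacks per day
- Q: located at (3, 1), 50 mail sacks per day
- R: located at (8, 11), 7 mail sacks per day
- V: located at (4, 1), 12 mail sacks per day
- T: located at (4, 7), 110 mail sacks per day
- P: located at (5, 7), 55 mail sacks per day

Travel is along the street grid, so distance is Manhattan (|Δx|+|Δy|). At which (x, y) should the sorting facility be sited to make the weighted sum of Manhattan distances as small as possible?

Manhattan distance separates: Σwᵢ(|x−xᵢ|+|y−yᵢ|) = Σwᵢ|x−xᵢ| + Σwᵢ|y−yᵢ|, so x and y are optimised independently as 1-D weighted medians.
Total weight W = 343; half = 171.5.
x-coordinate, sorted with cumulative weight:
  x=1 (S, w=9) cum 9
  x=3 (Q, w=50) cum 59
  x=4 (V, w=12) cum 71
  x=4 (T, w=110) cum 181  ← median
  x=5 (P, w=55) cum 236
  x=8 (R, w=7) cum 243
  x=12 (U, w=100) cum 343
⇒ x* = 4
y-coordinate, sorted with cumulative weight:
  y=1 (Q, w=50) cum 50
  y=1 (V, w=12) cum 62
  y=6 (U, w=100) cum 162
  y=7 (T, w=110) cum 272  ← median
  y=7 (P, w=55) cum 327
  y=9 (S, w=9) cum 336
  y=11 (R, w=7) cum 343
⇒ y* = 7

(4, 7)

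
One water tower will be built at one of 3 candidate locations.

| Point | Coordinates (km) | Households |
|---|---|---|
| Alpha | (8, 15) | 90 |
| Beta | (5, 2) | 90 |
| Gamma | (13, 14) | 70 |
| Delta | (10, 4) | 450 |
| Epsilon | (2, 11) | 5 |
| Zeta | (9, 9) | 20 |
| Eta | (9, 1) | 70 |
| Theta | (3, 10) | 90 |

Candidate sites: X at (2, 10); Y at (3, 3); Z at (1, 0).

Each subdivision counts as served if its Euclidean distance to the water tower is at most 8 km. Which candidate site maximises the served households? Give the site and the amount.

Coverage radius r = 8 km; a point is covered iff (Δx)²+(Δy)² ≤ 8² = 64.
  X (2, 10): covers {Alpha, Epsilon, Zeta, Theta} → 205
  Y (3, 3): covers {Beta, Delta, Eta, Theta} → 700
  Z (1, 0): covers {Beta} → 90
Maximum coverage at Y: 700 households.

Y, covering 700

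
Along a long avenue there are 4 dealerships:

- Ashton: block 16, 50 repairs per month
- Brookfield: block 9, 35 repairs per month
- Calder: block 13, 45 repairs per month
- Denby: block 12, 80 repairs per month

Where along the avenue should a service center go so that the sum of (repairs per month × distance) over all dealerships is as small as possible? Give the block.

For a sum of weighted absolute distances on a line, the optimum is the weighted median (not the mean). Total weight W = 210; half-weight = 105.
Sort by position and accumulate weight:
  block 9 (Brookfield, w=35) → cum 35
  block 12 (Denby, w=80) → cum 115  ≥ 105 → median here
  block 13 (Calder, w=45) → cum 160
  block 16 (Ashton, w=50) → cum 210
Optimal location: block 12.

x = 12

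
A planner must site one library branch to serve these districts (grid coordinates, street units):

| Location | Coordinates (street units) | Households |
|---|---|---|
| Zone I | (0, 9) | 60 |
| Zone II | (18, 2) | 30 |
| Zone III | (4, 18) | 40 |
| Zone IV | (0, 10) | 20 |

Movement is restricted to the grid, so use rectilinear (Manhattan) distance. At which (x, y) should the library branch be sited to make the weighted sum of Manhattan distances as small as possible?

Manhattan distance separates: Σwᵢ(|x−xᵢ|+|y−yᵢ|) = Σwᵢ|x−xᵢ| + Σwᵢ|y−yᵢ|, so x and y are optimised independently as 1-D weighted medians.
Total weight W = 150; half = 75.
x-coordinate, sorted with cumulative weight:
  x=0 (Zone I, w=60) cum 60
  x=0 (Zone IV, w=20) cum 80  ← median
  x=4 (Zone III, w=40) cum 120
  x=18 (Zone II, w=30) cum 150
⇒ x* = 0
y-coordinate, sorted with cumulative weight:
  y=2 (Zone II, w=30) cum 30
  y=9 (Zone I, w=60) cum 90  ← median
  y=10 (Zone IV, w=20) cum 110
  y=18 (Zone III, w=40) cum 150
⇒ y* = 9

(0, 9)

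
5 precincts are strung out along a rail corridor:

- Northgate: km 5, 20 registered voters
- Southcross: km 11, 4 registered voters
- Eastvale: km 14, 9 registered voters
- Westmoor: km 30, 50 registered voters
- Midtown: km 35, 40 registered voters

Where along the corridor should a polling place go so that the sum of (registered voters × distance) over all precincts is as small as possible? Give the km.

For a sum of weighted absolute distances on a line, the optimum is the weighted median (not the mean). Total weight W = 123; half-weight = 61.5.
Sort by position and accumulate weight:
  km 5 (Northgate, w=20) → cum 20
  km 11 (Southcross, w=4) → cum 24
  km 14 (Eastvale, w=9) → cum 33
  km 30 (Westmoor, w=50) → cum 83  ≥ 61.5 → median here
  km 35 (Midtown, w=40) → cum 123
Optimal location: km 30.

x = 30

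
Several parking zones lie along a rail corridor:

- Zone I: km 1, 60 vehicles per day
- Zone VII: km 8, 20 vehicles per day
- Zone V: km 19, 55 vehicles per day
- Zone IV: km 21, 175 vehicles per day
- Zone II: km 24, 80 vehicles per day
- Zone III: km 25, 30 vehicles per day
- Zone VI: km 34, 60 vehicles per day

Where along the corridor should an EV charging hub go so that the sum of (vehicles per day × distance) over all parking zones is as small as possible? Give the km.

x = 21

For a sum of weighted absolute distances on a line, the optimum is the weighted median (not the mean). Total weight W = 480; half-weight = 240.
Sort by position and accumulate weight:
  km 1 (Zone I, w=60) → cum 60
  km 8 (Zone VII, w=20) → cum 80
  km 19 (Zone V, w=55) → cum 135
  km 21 (Zone IV, w=175) → cum 310  ≥ 240 → median here
  km 24 (Zone II, w=80) → cum 390
  km 25 (Zone III, w=30) → cum 420
  km 34 (Zone VI, w=60) → cum 480
Optimal location: km 21.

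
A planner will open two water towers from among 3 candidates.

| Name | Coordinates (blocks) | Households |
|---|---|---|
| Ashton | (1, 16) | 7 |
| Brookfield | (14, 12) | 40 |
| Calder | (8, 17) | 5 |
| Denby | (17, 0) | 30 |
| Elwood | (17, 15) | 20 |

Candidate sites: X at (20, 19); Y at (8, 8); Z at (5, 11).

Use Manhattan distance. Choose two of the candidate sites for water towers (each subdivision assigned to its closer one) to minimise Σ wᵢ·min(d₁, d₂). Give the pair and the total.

Evaluate every pair (each demand assigned to the nearer of the two):
  {X, Y}: total = 1200
  {X, Z}: total = 1308
  {Y, Z}: total = 1338
Best pair: {X, Y} with total 1200.

{X, Y}, total 1200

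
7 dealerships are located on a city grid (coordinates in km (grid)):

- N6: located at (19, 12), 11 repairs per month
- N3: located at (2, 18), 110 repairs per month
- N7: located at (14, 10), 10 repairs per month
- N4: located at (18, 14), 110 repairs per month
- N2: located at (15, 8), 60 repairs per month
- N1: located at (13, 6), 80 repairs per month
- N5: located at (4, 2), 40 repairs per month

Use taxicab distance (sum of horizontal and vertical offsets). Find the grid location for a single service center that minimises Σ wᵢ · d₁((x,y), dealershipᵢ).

(13, 14)

Manhattan distance separates: Σwᵢ(|x−xᵢ|+|y−yᵢ|) = Σwᵢ|x−xᵢ| + Σwᵢ|y−yᵢ|, so x and y are optimised independently as 1-D weighted medians.
Total weight W = 421; half = 210.5.
x-coordinate, sorted with cumulative weight:
  x=2 (N3, w=110) cum 110
  x=4 (N5, w=40) cum 150
  x=13 (N1, w=80) cum 230  ← median
  x=14 (N7, w=10) cum 240
  x=15 (N2, w=60) cum 300
  x=18 (N4, w=110) cum 410
  x=19 (N6, w=11) cum 421
⇒ x* = 13
y-coordinate, sorted with cumulative weight:
  y=2 (N5, w=40) cum 40
  y=6 (N1, w=80) cum 120
  y=8 (N2, w=60) cum 180
  y=10 (N7, w=10) cum 190
  y=12 (N6, w=11) cum 201
  y=14 (N4, w=110) cum 311  ← median
  y=18 (N3, w=110) cum 421
⇒ y* = 14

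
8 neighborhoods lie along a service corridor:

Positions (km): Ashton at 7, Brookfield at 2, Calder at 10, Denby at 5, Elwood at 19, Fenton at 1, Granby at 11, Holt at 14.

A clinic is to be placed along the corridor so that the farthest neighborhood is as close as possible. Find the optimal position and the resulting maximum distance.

The 1-center on a line is the midpoint of the two extreme points: leftmost at 1, rightmost at 19.
Optimal location = (1 + 19)/2 = 10; maximum distance = (19 − 1)/2 = 9.

location 10, max distance 9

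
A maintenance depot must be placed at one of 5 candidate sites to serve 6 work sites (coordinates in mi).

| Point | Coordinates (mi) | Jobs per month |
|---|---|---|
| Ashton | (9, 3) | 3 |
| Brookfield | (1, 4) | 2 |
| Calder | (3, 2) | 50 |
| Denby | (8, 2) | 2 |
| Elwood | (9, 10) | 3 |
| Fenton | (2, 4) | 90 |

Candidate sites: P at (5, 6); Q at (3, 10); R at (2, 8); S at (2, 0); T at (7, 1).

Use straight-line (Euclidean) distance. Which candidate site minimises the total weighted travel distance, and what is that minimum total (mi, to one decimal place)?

S, total 552.2 mi

Total weighted distance at each candidate:
  P (5, 6): total = 599.0
  Q (3, 10): total = 1024.6
  R (2, 8): total = 737.0
  S (2, 0): total = 552.2
  T (7, 1): total = 783.3
Minimum is at S with total 552.2 mi.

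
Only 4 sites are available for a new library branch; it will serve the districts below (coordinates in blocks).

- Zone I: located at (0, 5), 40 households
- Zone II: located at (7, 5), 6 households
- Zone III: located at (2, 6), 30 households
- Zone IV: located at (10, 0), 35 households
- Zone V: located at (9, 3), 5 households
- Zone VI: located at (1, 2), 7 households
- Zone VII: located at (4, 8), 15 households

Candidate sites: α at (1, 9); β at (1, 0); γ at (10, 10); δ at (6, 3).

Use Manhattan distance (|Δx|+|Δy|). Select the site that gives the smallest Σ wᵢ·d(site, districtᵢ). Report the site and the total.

δ, total 955 blocks

Total weighted distance at each candidate:
  α (1, 9): total = 1189
  β (1, 0): total = 1065
  γ (10, 10): total = 1637
  δ (6, 3): total = 955
Minimum is at δ with total 955 blocks.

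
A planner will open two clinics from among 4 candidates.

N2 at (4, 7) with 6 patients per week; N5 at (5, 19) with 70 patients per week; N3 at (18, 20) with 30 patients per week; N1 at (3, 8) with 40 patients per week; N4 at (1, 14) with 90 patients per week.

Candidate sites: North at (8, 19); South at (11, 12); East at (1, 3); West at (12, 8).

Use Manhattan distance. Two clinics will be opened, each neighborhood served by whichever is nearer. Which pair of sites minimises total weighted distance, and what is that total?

{North, East}, total 1852

Evaluate every pair (each demand assigned to the nearer of the two):
  {North, East}: total = 1852
  {North, West}: total = 2034
  {North, South}: total = 2172
  {South, East}: total = 2672
  {South, West}: total = 2854
  {East, West}: total = 3112
Best pair: {North, East} with total 1852.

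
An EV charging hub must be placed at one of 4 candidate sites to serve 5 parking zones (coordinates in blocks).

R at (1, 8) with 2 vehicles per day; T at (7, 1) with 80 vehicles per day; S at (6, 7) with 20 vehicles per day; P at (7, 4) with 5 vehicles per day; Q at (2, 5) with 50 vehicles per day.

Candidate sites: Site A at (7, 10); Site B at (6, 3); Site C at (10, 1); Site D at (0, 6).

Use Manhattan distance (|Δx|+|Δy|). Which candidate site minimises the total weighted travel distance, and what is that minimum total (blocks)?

Site B, total 650 blocks

Total weighted distance at each candidate:
  Site A (7, 10): total = 1346
  Site B (6, 3): total = 650
  Site C (10, 1): total = 1102
  Site D (0, 6): total = 1301
Minimum is at Site B with total 650 blocks.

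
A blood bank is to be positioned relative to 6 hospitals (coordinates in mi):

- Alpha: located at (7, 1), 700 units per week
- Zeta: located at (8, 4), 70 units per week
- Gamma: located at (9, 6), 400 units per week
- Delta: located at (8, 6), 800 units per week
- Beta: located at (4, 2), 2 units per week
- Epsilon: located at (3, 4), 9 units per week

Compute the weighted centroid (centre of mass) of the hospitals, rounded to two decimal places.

The minimiser of Σwᵢ‖p−pᵢ‖² is the weighted centroid p* = (Σwᵢpᵢ)/(Σwᵢ).
Σwᵢ = 1981.
Σwᵢxᵢ = 700·7 + 70·8 + 400·9 + 800·8 + 2·4 + 9·3 = 15495.
Σwᵢyᵢ = 700·1 + 70·4 + 400·6 + 800·6 + 2·2 + 9·4 = 8220.
x* = 15495/1981 = 7.82, y* = 8220/1981 = 4.15.

(7.82, 4.15)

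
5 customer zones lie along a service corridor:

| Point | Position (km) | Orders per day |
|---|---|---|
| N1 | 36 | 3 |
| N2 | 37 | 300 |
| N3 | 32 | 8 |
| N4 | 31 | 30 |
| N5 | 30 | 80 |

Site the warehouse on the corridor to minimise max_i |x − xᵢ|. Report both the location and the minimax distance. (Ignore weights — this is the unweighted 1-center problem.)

The 1-center on a line is the midpoint of the two extreme points: leftmost at 30, rightmost at 37.
Optimal location = (30 + 37)/2 = 33.5; maximum distance = (37 − 30)/2 = 3.5.

location 33.5, max distance 3.5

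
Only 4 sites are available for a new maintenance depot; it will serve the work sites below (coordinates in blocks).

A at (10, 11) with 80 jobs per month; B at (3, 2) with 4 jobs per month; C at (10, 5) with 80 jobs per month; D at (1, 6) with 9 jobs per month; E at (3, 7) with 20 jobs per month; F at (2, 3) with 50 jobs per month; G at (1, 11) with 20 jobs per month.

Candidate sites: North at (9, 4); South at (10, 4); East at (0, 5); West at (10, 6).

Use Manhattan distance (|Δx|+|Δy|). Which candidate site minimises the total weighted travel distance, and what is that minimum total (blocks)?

Total weighted distance at each candidate:
  North (9, 4): total = 1802
  South (10, 4): total = 1745
  East (0, 5): total = 2562
  West (10, 6): total = 1595
Minimum is at West with total 1595 blocks.

West, total 1595 blocks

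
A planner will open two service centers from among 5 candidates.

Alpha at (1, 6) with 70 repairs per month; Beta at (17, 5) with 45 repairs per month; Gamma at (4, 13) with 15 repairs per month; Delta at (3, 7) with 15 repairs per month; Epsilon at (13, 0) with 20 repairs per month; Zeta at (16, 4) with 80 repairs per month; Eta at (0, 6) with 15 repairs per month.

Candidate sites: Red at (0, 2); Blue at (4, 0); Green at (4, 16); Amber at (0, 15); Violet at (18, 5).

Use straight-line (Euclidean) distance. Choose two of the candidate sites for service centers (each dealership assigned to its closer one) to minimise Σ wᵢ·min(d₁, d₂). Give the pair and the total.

Evaluate every pair (each demand assigned to the nearer of the two):
  {Red, Violet}: total = 977.0
  {Blue, Violet}: total = 1244.1
  {Amber, Violet}: total = 1329.4
  {Green, Violet}: total = 1438.5
  {Red, Blue}: total = 2430.4
  {Blue, Green}: total = 2547.5
  {Blue, Amber}: total = 2569.6
  {Red, Green}: total = 2800.4
  {Red, Amber}: total = 2833.0
  {Green, Amber}: total = 3433.2
Best pair: {Red, Violet} with total 977.0.

{Red, Violet}, total 977.0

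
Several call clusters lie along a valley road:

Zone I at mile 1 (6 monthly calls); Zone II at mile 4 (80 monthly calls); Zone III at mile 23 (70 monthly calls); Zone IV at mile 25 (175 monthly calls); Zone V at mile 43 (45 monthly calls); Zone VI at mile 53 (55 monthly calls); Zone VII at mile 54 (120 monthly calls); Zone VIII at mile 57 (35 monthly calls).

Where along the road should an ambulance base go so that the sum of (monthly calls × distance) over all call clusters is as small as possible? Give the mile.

x = 25

For a sum of weighted absolute distances on a line, the optimum is the weighted median (not the mean). Total weight W = 586; half-weight = 293.
Sort by position and accumulate weight:
  mile 1 (Zone I, w=6) → cum 6
  mile 4 (Zone II, w=80) → cum 86
  mile 23 (Zone III, w=70) → cum 156
  mile 25 (Zone IV, w=175) → cum 331  ≥ 293 → median here
  mile 43 (Zone V, w=45) → cum 376
  mile 53 (Zone VI, w=55) → cum 431
  mile 54 (Zone VII, w=120) → cum 551
  mile 57 (Zone VIII, w=35) → cum 586
Optimal location: mile 25.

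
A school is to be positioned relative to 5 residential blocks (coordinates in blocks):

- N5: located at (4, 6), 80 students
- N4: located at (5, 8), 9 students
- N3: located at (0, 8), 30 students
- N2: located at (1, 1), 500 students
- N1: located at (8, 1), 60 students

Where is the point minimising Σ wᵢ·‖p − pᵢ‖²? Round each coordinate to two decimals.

The minimiser of Σwᵢ‖p−pᵢ‖² is the weighted centroid p* = (Σwᵢpᵢ)/(Σwᵢ).
Σwᵢ = 679.
Σwᵢxᵢ = 80·4 + 9·5 + 30·0 + 500·1 + 60·8 = 1345.
Σwᵢyᵢ = 80·6 + 9·8 + 30·8 + 500·1 + 60·1 = 1352.
x* = 1345/679 = 1.98, y* = 1352/679 = 1.99.

(1.98, 1.99)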